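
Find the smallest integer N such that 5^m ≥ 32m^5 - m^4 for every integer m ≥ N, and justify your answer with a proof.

At m = 8: 390625 < 1044480, so the inequality fails and N ≥ 9. We prove 5^m ≥ 32m^5 - m^4 for all m ≥ 9.
For the base case m = 9: 5^m = 1953125 and 32m^5 - m^4 = 1883007, so 1953125 ≥ 1883007.
Inductive step: assume the claim holds for m = r, so 5^r ≥ 32r^5 - r^4.
Then 5^(r + 1) = 5·(5^r) ≥ 5·(32r^5 - r^4).
Also, for r ≥ 9 we have 5·(32r^5 - r^4) ≥ 32(r+1)^5 - (r+1)^4, since 5·(32r^5 - r^4) − (32(r+1)^5 - (r+1)^4) = 128r^5 - 164r^4 - 316r^3 - 314r^2 - 156r - 31, which is nonnegative for all r ≥ 9.
Combining, 5^(r + 1) ≥ 32(r+1)^5 - (r+1)^4.
Hence, by induction on m, the claim holds for every m ≥ 9.
Hence the smallest such N is 9.

N = 9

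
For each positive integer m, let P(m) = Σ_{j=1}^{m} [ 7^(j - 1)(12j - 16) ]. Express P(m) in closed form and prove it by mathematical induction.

We claim P(m) = 7^m(2m - 3) + 3 for all m ≥ 1.
Base step (m = 1): P(1) = -4, and the closed form gives -4. They agree.
Suppose the result is true for m = j, so P(j) = 7^j(2j - 3) + 3.
Then P(j+1) = P(j) + (7^j(12j - 4)) = (7^j(2j - 3) + 3) + (7^j(12j - 4)).
Simplifying, P(j+1) = 14·7^j·j - 7·7^j + 3 = 7^(j+1)(2(j+1) - 3) + 3,
which is the closed form with m = j+1.
Hence, by induction on m, the claim holds for every m ≥ 1.

P(m) = 7^m(2m - 3) + 3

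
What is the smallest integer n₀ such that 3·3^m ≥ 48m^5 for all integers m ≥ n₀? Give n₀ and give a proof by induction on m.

At m = 14: 14348907 < 25815552, so the inequality fails and n₀ ≥ 15. We prove 3·3^m ≥ 48m^5 for all m ≥ 15.
When m = 15: 3·3^m = 43046721 and 48m^5 = 36450000, so 43046721 ≥ 36450000.
For the inductive step, assume it holds for an arbitrary j ≥ 15, so 3·3^j ≥ 48j^5.
Then 3·3^(j + 1) = 3·(3·3^j) ≥ 3·(48j^5).
Also, for j ≥ 15 we have 3·(48j^5) ≥ 48(j+1)^5, since 3 ≥ (1 + 1/j)^5 for all j ≥ 15.
Combining, 3·3^(j + 1) ≥ 48(j+1)^5.
By the principle of mathematical induction, the result holds for all m ≥ 15.
Hence the smallest such n₀ is 15.

n₀ = 15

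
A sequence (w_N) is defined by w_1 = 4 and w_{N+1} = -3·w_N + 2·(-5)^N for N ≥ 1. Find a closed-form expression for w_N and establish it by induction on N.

Computing the first terms: w_1 = 4, w_2 = -22, w_3 = 116. This suggests w_N = -(-3)^(N - 1) - (-5)^N.
Base step (N = 1): the formula gives 4 = 4 = w_1.
Inductive step: suppose the statement holds for some p ≥ 1, so w_p = -(-3)^(p - 1) - (-5)^p.
Then w_{p+1} = -3·w_p + 2·(-5)^p = -3·(-(-3)^(p - 1) - (-5)^p) + 2·(-5)^p = -(-3)^p - (-5)^(p + 1) = -(-3)^((p+1) - 1) - (-5)^(p+1),
which is the claimed formula at N = p+1.
By the principle of mathematical induction, the result holds for all N ≥ 1.

w_N = -(-3)^(N - 1) - (-5)^N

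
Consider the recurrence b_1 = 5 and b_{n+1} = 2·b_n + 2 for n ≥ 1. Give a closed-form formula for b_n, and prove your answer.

Computing the first terms: b_1 = 5, b_2 = 12, b_3 = 26. This suggests b_n = 7·2^(n - 1) - 2.
Base step (n = 1): the formula gives 5 = 5 = b_1.
Suppose the result is true for n = i, so b_i = 7·2^(i - 1) - 2.
Then b_{i+1} = 2·b_i + 2 = 2·(7·2^(i - 1) - 2) + 2 = 7·2^i - 2 = 7·2^((i+1) - 1) - 2,
which is the claimed formula at n = i+1.
By the principle of mathematical induction, the result holds for all n ≥ 1.

b_n = 7·2^(n - 1) - 2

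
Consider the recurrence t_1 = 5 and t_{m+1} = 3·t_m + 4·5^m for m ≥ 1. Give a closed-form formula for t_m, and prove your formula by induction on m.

Computing the first terms: t_1 = 5, t_2 = 35, t_3 = 205. This suggests t_m = -5·3^(m - 1) + 2·5^m.
Base step (m = 1): the formula gives 5 = 5 = t_1.
Suppose the result is true for m = i, so t_i = -5·3^(i - 1) + 2·5^i.
Then t_{i+1} = 3·t_i + 4·5^i = 3·(-5·3^(i - 1) + 2·5^i) + 4·5^i = -5·3^i + 2·5^(i + 1) = -5·3^((i+1) - 1) + 2·5^(i+1),
which is the claimed formula at m = i+1.
By induction, the statement is established for all m ≥ 1.

t_m = -5·3^(m - 1) + 2·5^m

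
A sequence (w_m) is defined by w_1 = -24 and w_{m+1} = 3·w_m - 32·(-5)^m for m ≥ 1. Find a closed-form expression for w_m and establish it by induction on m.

w_m = 4(-5)^m - 4·3^(m - 1)

Computing the first terms: w_1 = -24, w_2 = 88, w_3 = -536. This suggests w_m = 4(-5)^m - 4·3^(m - 1).
When m = 1: the formula gives -24 = -24 = w_1.
For the inductive step, assume it holds for an arbitrary i ≥ 1, so w_i = 4(-5)^i - 4·3^(i - 1).
Then w_{i+1} = 3·w_i - 32·(-5)^i = 3·(4(-5)^i - 4·3^(i - 1)) - 32·(-5)^i = 4(-5)^(i + 1) - 4·3^i = 4(-5)^(i+1) - 4·3^((i+1) - 1),
which is the claimed formula at m = i+1.
This completes the induction.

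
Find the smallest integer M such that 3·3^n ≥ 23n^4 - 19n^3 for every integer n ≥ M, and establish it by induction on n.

At n = 10: 177147 < 211000, so the inequality fails and M ≥ 11. We prove 3·3^n ≥ 23n^4 - 19n^3 for all n ≥ 11.
Base step (n = 11): 3·3^n = 531441 and 23n^4 - 19n^3 = 311454, so 531441 ≥ 311454.
Inductive step: assume the claim holds for n = r, so 3·3^r ≥ 23r^4 - 19r^3.
Then 3·3^(r + 1) = 3·(3·3^r) ≥ 3·(23r^4 - 19r^3).
Also, for r ≥ 11 we have 3·(23r^4 - 19r^3) ≥ 23(r+1)^4 - 19(r+1)^3, since 3·(23r^4 - 19r^3) − (23(r+1)^4 - 19(r+1)^3) = 46r^4 - 130r^3 - 81r^2 - 35r - 4, which is nonnegative for all r ≥ 11.
Combining, 3·3^(r + 1) ≥ 23(r+1)^4 - 19(r+1)^3.
Hence, by induction on n, the claim holds for every n ≥ 11.
Hence the smallest such M is 11.

M = 11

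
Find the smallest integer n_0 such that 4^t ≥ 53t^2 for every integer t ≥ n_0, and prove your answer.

At t = 5: 1024 < 1325, so the inequality fails and n_0 ≥ 6. We prove 4^t ≥ 53t^2 for all t ≥ 6.
Base step (t = 6): 4^t = 4096 and 53t^2 = 1908, so 4096 ≥ 1908.
Inductive step: assume the claim holds for t = j, so 4^j ≥ 53j^2.
Then 4^(j + 1) = 4·(4^j) ≥ 4·(53j^2).
Also, for j ≥ 6 we have 4·(53j^2) ≥ 53(j+1)^2, since 4 ≥ (1 + 1/j)^2 for all j ≥ 6.
Combining, 4^(j + 1) ≥ 53(j+1)^2.
By induction, the statement is established for all t ≥ 6.
Hence the smallest such n_0 is 6.

n_0 = 6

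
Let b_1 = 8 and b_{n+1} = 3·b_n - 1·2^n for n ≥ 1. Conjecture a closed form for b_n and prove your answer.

b_n = 2^n + 2·3^n

Computing the first terms: b_1 = 8, b_2 = 22, b_3 = 62. This suggests b_n = 2^n + 2·3^n.
For the base case n = 1: the formula gives 8 = 8 = b_1.
Suppose the result is true for n = r, so b_r = 2^r + 2·3^r.
Then b_{r+1} = 3·b_r - 1·2^r = 3·(2^r + 2·3^r) - 1·2^r = 2^(r + 1) + 2·3^(r + 1),
which is the claimed formula at n = r+1.
By the principle of mathematical induction, the result holds for all n ≥ 1.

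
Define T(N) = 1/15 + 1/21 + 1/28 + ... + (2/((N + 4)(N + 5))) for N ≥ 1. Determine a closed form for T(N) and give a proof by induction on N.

T(N) = 2N/(5(N + 5))

We claim T(N) = 2N/(5(N + 5)) for all N ≥ 1.
When N = 1: T(1) = 1/15, and the closed form gives 1/15. They agree.
Inductive step: assume the claim holds for N = j, so T(j) = 2j/(5(j + 5)).
Then T(j+1) = T(j) + (2/((j + 5)(j + 6))) = (2j/(5(j + 5))) + (2/((j + 5)(j + 6))).
Simplifying, T(j+1) = 2(j + 1)/(5(j + 6)) = 2(j+1)/(5((j+1) + 5)),
which is the closed form with N = j+1.
By induction, the statement is established for all N ≥ 1.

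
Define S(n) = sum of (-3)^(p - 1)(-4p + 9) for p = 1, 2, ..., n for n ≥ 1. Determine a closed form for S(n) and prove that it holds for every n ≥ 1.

S(n) = (-3)^n(n - 2) + 2

We claim S(n) = (-3)^n(n - 2) + 2 for all n ≥ 1.
Base case (n = 1): S(1) = 5, and the closed form gives 5. They agree.
Inductive step: assume the claim holds for n = p, so S(p) = (-3)^p(p - 2) + 2.
Then S(p+1) = S(p) + ((-3)^p(-4p + 5)) = ((-3)^p(p - 2) + 2) + ((-3)^p(-4p + 5)).
Simplifying, S(p+1) = (-3)^(p + 1)p - (-3)^(p + 1) + 2 = (-3)^(p+1)((p+1) - 2) + 2,
which is the closed form with n = p+1.
By induction, the statement is established for all n ≥ 1.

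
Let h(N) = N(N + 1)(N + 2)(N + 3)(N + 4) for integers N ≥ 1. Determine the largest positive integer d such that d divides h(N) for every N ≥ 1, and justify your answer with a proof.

Computing the first values: h(1) = 120 and h(2) = 720; gcd(120, 720) = 120, so d ≤ 120.
We prove 120 | N(N + 1)(N + 2)(N + 3)(N + 4) for all N ≥ 1 by induction on N.
When N = 1: h(1) = 120 = 120·(1), so 120 | h(1).
For the inductive step, assume it holds for an arbitrary m ≥ 1, i.e. 120 | h(m). Then
h(m+1) − h(m) = (m+1)·(m+2)·(m+3)·(m+4)·(m+5) − m·(m+1)·(m+2)·(m+3)·(m+4) = (m+1)·(m+2)·(m+3)·(m+4)·[(m+5) − m] = 5·(m+1)·(m+2)·(m+3)·(m+4). The product of 4 consecutive integers is divisible by (4)! = 24, so h(m+1) − h(m) is divisible by 5·24 = 120. By the inductive hypothesis 120 | h(m), hence 120 | h(m+1).
Hence, by induction on N, the claim holds for every N ≥ 1.
Therefore the largest such d is 120.

d = 120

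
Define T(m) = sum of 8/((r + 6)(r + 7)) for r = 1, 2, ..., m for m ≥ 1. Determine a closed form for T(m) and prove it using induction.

We claim T(m) = 8m/(7(m + 7)) for all m ≥ 1.
Base step (m = 1): T(1) = 1/7, and the closed form gives 1/7. They agree.
For the inductive step, assume it holds for an arbitrary r ≥ 1, so T(r) = 8r/(7(r + 7)).
Then T(r+1) = T(r) + (8/((r + 7)(r + 8))) = (8r/(7(r + 7))) + (8/((r + 7)(r + 8))).
Simplifying, T(r+1) = 8(r + 1)/(7(r + 8)) = 8(r+1)/(7((r+1) + 7)),
which is the closed form with m = r+1.
Hence, by induction on m, the claim holds for every m ≥ 1.

T(m) = 8m/(7(m + 7))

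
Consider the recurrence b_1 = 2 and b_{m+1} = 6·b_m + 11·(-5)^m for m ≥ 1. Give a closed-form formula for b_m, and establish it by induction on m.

Computing the first terms: b_1 = 2, b_2 = -43, b_3 = 17. This suggests b_m = -(-5)^m - 3·6^(m - 1).
For the base case m = 1: the formula gives 2 = 2 = b_1.
Inductive step: assume the claim holds for m = j, so b_j = -(-5)^j - 3·6^(j - 1).
Then b_{j+1} = 6·b_j + 11·(-5)^j = 6·(-(-5)^j - 3·6^(j - 1)) + 11·(-5)^j = -(-5)^(j + 1) - 3·6^j = -(-5)^(j+1) - 3·6^((j+1) - 1),
which is the claimed formula at m = j+1.
By the principle of mathematical induction, the result holds for all m ≥ 1.

b_m = -(-5)^m - 3·6^(m - 1)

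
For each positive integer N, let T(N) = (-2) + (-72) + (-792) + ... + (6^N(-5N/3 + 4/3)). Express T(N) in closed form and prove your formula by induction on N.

T(N) = 2·6^N(-N + 1) - 2

We claim T(N) = 2·6^N(-N + 1) - 2 for all N ≥ 1.
For the base case N = 1: T(1) = -2, and the closed form gives -2. They agree.
Suppose the result is true for N = j, so T(j) = 2·6^j(-j + 1) - 2.
Then T(j+1) = T(j) + (6^j(-10j - 2)) = (2·6^j(-j + 1) - 2) + (6^j(-10j - 2)).
Simplifying, T(j+1) = -12·6^j·j - 2 = 2·6^(j+1)(-(j+1) + 1) - 2,
which is the closed form with N = j+1.
By the principle of mathematical induction, the result holds for all N ≥ 1.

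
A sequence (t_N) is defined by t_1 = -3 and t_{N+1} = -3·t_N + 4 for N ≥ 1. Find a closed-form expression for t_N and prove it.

t_N = -4(-3)^(N - 1) + 1

Computing the first terms: t_1 = -3, t_2 = 13, t_3 = -35. This suggests t_N = -4(-3)^(N - 1) + 1.
Base case (N = 1): the formula gives -3 = -3 = t_1.
Inductive step: suppose the statement holds for some m ≥ 1, so t_m = -4(-3)^(m - 1) + 1.
Then t_{m+1} = -3·t_m + 4 = -3·(-4(-3)^(m - 1) + 1) + 4 = -4(-3)^m + 1 = -4(-3)^((m+1) - 1) + 1,
which is the claimed formula at N = m+1.
By the principle of mathematical induction, the result holds for all N ≥ 1.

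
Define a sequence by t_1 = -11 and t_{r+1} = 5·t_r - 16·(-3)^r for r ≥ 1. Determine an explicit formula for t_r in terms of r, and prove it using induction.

Computing the first terms: t_1 = -11, t_2 = -7, t_3 = -179. This suggests t_r = 2(-3)^r - 5^r.
Base step (r = 1): the formula gives -11 = -11 = t_1.
Inductive step: suppose the statement holds for some i ≥ 1, so t_i = 2(-3)^i - 5^i.
Then t_{i+1} = 5·t_i - 16·(-3)^i = 5·(2(-3)^i - 5^i) - 16·(-3)^i = 2(-3)^(i + 1) - 5^(i + 1),
which is the claimed formula at r = i+1.
By the principle of mathematical induction, the result holds for all r ≥ 1.

t_r = 2(-3)^r - 5^r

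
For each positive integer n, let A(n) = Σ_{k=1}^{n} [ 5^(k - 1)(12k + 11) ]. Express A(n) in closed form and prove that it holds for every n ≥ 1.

A(n) = 5^n(3n + 2) - 2

We claim A(n) = 5^n(3n + 2) - 2 for all n ≥ 1.
Base step (n = 1): A(1) = 23, and the closed form gives 23. They agree.
Inductive step: suppose the statement holds for some k ≥ 1, so A(k) = 5^k(3k + 2) - 2.
Then A(k+1) = A(k) + (5^k(12k + 23)) = (5^k(3k + 2) - 2) + (5^k(12k + 23)).
Simplifying, A(k+1) = 15·5^k·k + 25·5^k - 2 = 5^(k+1)(3(k+1) + 2) - 2,
which is the closed form with n = k+1.
Hence, by induction on n, the claim holds for every n ≥ 1.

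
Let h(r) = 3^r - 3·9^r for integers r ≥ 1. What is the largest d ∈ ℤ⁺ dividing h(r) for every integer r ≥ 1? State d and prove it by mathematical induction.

Computing the first values: h(1) = -24 and h(2) = -234; gcd(-24, -234) = 6, so d ≤ 6.
We prove 6 | 3^r - 3·9^r for all r ≥ 1 by induction on r.
For the base case r = 1: h(1) = -24 = 6·(-4), so 6 | h(1).
Inductive step: suppose the statement holds for some p ≥ 1, i.e. 6 | h(p). Then
h(p+1) − 9·h(p) = (3^(p+1) - 3·9^(p+1)) − 9·(3^p - 3·9^p) = (1)·3^p·(3 − 9) = (-6)·3^p. Since 6 | h(p) by the inductive hypothesis, 6 | 9·h(p); and 6 | -6 since -6 = 6·-1. Therefore 6 | h(p+1).
By induction, the statement is established for all r ≥ 1.
Therefore the largest such d is 6.

d = 6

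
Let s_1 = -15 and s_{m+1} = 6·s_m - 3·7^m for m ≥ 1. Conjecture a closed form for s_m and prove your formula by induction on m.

s_m = 6^m - 3·7^m

Computing the first terms: s_1 = -15, s_2 = -111, s_3 = -813. This suggests s_m = 6^m - 3·7^m.
For the base case m = 1: the formula gives -15 = -15 = s_1.
Suppose the result is true for m = k, so s_k = 6^k - 3·7^k.
Then s_{k+1} = 6·s_k - 3·7^k = 6·(6^k - 3·7^k) - 3·7^k = 6^(k + 1) - 3·7^(k + 1),
which is the claimed formula at m = k+1.
By induction, the statement is established for all m ≥ 1.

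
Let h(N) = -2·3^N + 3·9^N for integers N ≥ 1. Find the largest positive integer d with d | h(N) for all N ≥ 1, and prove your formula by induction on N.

Computing the first values: h(1) = 21 and h(2) = 225; gcd(21, 225) = 3, so d ≤ 3.
We prove 3 | -2·3^N + 3·9^N for all N ≥ 1 by induction on N.
Base step (N = 1): h(1) = 21 = 3·(7), so 3 | h(1).
Inductive step: assume the claim holds for N = j, i.e. 3 | h(j). Then
h(j+1) − 9·h(j) = (-2·3^(j+1) + 3·9^(j+1)) − 9·(-2·3^j + 3·9^j) = (-2)·3^j·(3 − 9) = (12)·3^j. Since 3 | h(j) by the inductive hypothesis, 3 | 9·h(j); and 3 | 12 since 12 = 3·4. Therefore 3 | h(j+1).
This completes the induction.
Therefore the largest such d is 3.

d = 3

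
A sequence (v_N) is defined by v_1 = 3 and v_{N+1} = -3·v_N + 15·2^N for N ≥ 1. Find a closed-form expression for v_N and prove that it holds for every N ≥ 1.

v_N = (-3)^N + 3·2^N

Computing the first terms: v_1 = 3, v_2 = 21, v_3 = -3. This suggests v_N = (-3)^N + 3·2^N.
For the base case N = 1: the formula gives 3 = 3 = v_1.
Inductive step: suppose the statement holds for some k ≥ 1, so v_k = (-3)^k + 3·2^k.
Then v_{k+1} = -3·v_k + 15·2^k = -3·((-3)^k + 3·2^k) + 15·2^k = (-3)^(k + 1) + 3·2^(k + 1),
which is the claimed formula at N = k+1.
By induction, the statement is established for all N ≥ 1.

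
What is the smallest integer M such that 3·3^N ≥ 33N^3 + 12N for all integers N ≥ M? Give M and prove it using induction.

At N = 7: 6561 < 11403, so the inequality fails and M ≥ 8. We prove 3·3^N ≥ 33N^3 + 12N for all N ≥ 8.
For the base case N = 8: 3·3^N = 19683 and 33N^3 + 12N = 16992, so 19683 ≥ 16992.
For the inductive step, assume it holds for an arbitrary k ≥ 8, so 3·3^k ≥ 33k^3 + 12k.
Then 3·3^(k + 1) = 3·(3·3^k) ≥ 3·(33k^3 + 12k).
Also, for k ≥ 8 we have 3·(33k^3 + 12k) ≥ 33(k+1)^3 + 12(k+1), since 3·(33k^3 + 12k) − (33(k+1)^3 + 12(k+1)) = 66k^3 - 99k^2 - 75k - 45, which is nonnegative for all k ≥ 8.
Combining, 3·3^(k + 1) ≥ 33(k+1)^3 + 12(k+1).
By the principle of mathematical induction, the result holds for all N ≥ 8.
Hence the smallest such M is 8.

M = 8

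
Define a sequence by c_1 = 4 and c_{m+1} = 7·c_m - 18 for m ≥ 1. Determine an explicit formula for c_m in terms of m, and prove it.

Computing the first terms: c_1 = 4, c_2 = 10, c_3 = 52. This suggests c_m = 7^(m - 1) + 3.
When m = 1: the formula gives 4 = 4 = c_1.
For the inductive step, assume it holds for an arbitrary k ≥ 1, so c_k = 7^(k - 1) + 3.
Then c_{k+1} = 7·c_k - 18 = 7·(7^(k - 1) + 3) - 18 = 7^k + 3 = 7^((k+1) - 1) + 3,
which is the claimed formula at m = k+1.
By the principle of mathematical induction, the result holds for all m ≥ 1.

c_m = 7^(m - 1) + 3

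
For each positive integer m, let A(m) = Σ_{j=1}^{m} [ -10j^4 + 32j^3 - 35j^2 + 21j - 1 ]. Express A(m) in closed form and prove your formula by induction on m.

A(m) = -m(2m^4 - 3m^3 - m^2 - m - 4)

We claim A(m) = -m(2m^4 - 3m^3 - m^2 - m - 4) for all m ≥ 1.
Base case (m = 1): A(1) = 7, and the closed form gives 7. They agree.
Suppose the result is true for m = j, so A(j) = j(-2j^4 + 3j^3 + j^2 + j + 4).
Then A(j+1) = A(j) + (-10j^4 - 8j^3 + j^2 + 7j + 7) = (j(-2j^4 + 3j^3 + j^2 + j + 4)) + (-10j^4 - 8j^3 + j^2 + 7j + 7).
Simplifying, A(j+1) = -(j + 1)(2j^4 + 5j^3 + 2j^2 - 4j - 7) = -(j+1)(2(j+1)^4 - 3(j+1)^3 - (j+1)^2 - (j+1) - 4),
which is the closed form with m = j+1.
By induction, the statement is established for all m ≥ 1.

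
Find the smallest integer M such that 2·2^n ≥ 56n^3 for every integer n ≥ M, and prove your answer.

At n = 17: 262144 < 275128, so the inequality fails and M ≥ 18. We prove 2·2^n ≥ 56n^3 for all n ≥ 18.
When n = 18: 2·2^n = 524288 and 56n^3 = 326592, so 524288 ≥ 326592.
Inductive step: suppose the statement holds for some k ≥ 18, so 2·2^k ≥ 56k^3.
Then 2·2^(k + 1) = 2·(2·2^k) ≥ 2·(56k^3).
Also, for k ≥ 18 we have 2·(56k^3) ≥ 56(k+1)^3, since 2 ≥ (1 + 1/k)^3 for all k ≥ 18.
Combining, 2·2^(k + 1) ≥ 56(k+1)^3.
Hence, by induction on n, the claim holds for every n ≥ 18.
Hence the smallest such M is 18.

M = 18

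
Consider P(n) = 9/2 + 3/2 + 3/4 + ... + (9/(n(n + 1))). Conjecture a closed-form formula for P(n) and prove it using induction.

We claim P(n) = 9n/(n + 1) for all n ≥ 1.
When n = 1: P(1) = 9/2, and the closed form gives 9/2. They agree.
Inductive step: assume the claim holds for n = p, so P(p) = 9p/(p + 1).
Then P(p+1) = P(p) + (9/((p + 1)(p + 2))) = (9p/(p + 1)) + (9/((p + 1)(p + 2))).
Simplifying, P(p+1) = 9(p + 1)/(p + 2) = 9(p+1)/((p+1) + 1),
which is the closed form with n = p+1.
By induction, the statement is established for all n ≥ 1.

P(n) = 9n/(n + 1)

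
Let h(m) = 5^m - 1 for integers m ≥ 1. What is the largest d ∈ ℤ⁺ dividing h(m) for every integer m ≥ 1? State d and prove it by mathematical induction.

d = 4

Computing the first values: h(1) = 4 and h(2) = 24; gcd(4, 24) = 4, so d ≤ 4.
We prove 4 | 5^m - 1 for all m ≥ 1 by induction on m.
For the base case m = 1: h(1) = 4 = 4·(1), so 4 | h(1).
Inductive step: suppose the statement holds for some p ≥ 1, i.e. 4 | h(p). Then
5^{p+1} − 1^{p+1} = 5·5^p − 1·1^p = 5·(5^p − 1^p) + (4)·1^p. The first term is divisible by 4 by the inductive hypothesis, and the second term (4)·1^p is divisible by 4 since 4 | 4. Hence 4 | h(p+1).
By induction, the statement is established for all m ≥ 1.
Therefore the largest such d is 4.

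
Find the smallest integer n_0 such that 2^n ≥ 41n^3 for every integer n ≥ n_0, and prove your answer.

At n = 17: 131072 < 201433, so the inequality fails and n_0 ≥ 18. We prove 2^n ≥ 41n^3 for all n ≥ 18.
For the base case n = 18: 2^n = 262144 and 41n^3 = 239112, so 262144 ≥ 239112.
Inductive step: suppose the statement holds for some j ≥ 18, so 2^j ≥ 41j^3.
Then 2^(j + 1) = 2·(2^j) ≥ 2·(41j^3).
Also, for j ≥ 18 we have 2·(41j^3) ≥ 41(j+1)^3, since 2 ≥ (1 + 1/j)^3 for all j ≥ 18.
Combining, 2^(j + 1) ≥ 41(j+1)^3.
By induction, the statement is established for all n ≥ 18.
Hence the smallest such n_0 is 18.

n_0 = 18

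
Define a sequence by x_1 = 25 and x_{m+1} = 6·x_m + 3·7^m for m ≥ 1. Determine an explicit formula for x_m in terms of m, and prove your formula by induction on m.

x_m = 4·6^(m - 1) + 3·7^m

Computing the first terms: x_1 = 25, x_2 = 171, x_3 = 1173. This suggests x_m = 4·6^(m - 1) + 3·7^m.
Base case (m = 1): the formula gives 25 = 25 = x_1.
Inductive step: suppose the statement holds for some p ≥ 1, so x_p = 4·6^(p - 1) + 3·7^p.
Then x_{p+1} = 6·x_p + 3·7^p = 6·(4·6^(p - 1) + 3·7^p) + 3·7^p = 4·6^p + 3·7^(p + 1) = 4·6^((p+1) - 1) + 3·7^(p+1),
which is the claimed formula at m = p+1.
By induction, the statement is established for all m ≥ 1.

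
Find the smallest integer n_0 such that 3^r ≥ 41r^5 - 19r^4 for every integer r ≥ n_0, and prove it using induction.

At r = 15: 14348907 < 30172500, so the inequality fails and n_0 ≥ 16. We prove 3^r ≥ 41r^5 - 19r^4 for all r ≥ 16.
Base case (r = 16): 3^r = 43046721 and 41r^5 - 19r^4 = 41746432, so 43046721 ≥ 41746432.
Suppose the result is true for r = m, so 3^m ≥ 41m^5 - 19m^4.
Then 3^(m + 1) = 3·(3^m) ≥ 3·(41m^5 - 19m^4).
Also, for m ≥ 16 we have 3·(41m^5 - 19m^4) ≥ 41(m+1)^5 - 19(m+1)^4, since 3·(41m^5 - 19m^4) − (41(m+1)^5 - 19(m+1)^4) = 82m^5 - 243m^4 - 334m^3 - 296m^2 - 129m - 22, which is nonnegative for all m ≥ 16.
Combining, 3^(m + 1) ≥ 41(m+1)^5 - 19(m+1)^4.
By induction, the statement is established for all r ≥ 16.
Hence the smallest such n_0 is 16.

n_0 = 16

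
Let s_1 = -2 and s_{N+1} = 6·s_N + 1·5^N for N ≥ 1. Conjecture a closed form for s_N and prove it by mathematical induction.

Computing the first terms: s_1 = -2, s_2 = -7, s_3 = -17. This suggests s_N = -5^N + 3·6^(N - 1).
Base step (N = 1): the formula gives -2 = -2 = s_1.
Suppose the result is true for N = p, so s_p = -5^p + 3·6^(p - 1).
Then s_{p+1} = 6·s_p + 1·5^p = 6·(-5^p + 3·6^(p - 1)) + 1·5^p = -5^(p + 1) + 3·6^p = -5^(p+1) + 3·6^((p+1) - 1),
which is the claimed formula at N = p+1.
Hence, by induction on N, the claim holds for every N ≥ 1.

s_N = -5^N + 3·6^(N - 1)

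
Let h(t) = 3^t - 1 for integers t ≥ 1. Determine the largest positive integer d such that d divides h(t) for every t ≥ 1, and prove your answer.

Computing the first values: h(1) = 2 and h(2) = 8; gcd(2, 8) = 2, so d ≤ 2.
We prove 2 | 3^t - 1 for all t ≥ 1 by induction on t.
For the base case t = 1: h(1) = 2 = 2·(1), so 2 | h(1).
Inductive step: assume the claim holds for t = r, i.e. 2 | h(r). Then
3^{r+1} − 1^{r+1} = 3·3^r − 1·1^r = 3·(3^r − 1^r) + (2)·1^r. The first term is divisible by 2 by the inductive hypothesis, and the second term (2)·1^r is divisible by 2 since 2 | 2. Hence 2 | h(r+1).
Hence, by induction on t, the claim holds for every t ≥ 1.
Therefore the largest such d is 2.

d = 2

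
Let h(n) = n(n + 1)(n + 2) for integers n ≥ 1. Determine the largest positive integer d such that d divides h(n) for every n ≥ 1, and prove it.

d = 6

Computing the first values: h(1) = 6 and h(2) = 24; gcd(6, 24) = 6, so d ≤ 6.
We prove 6 | n(n + 1)(n + 2) for all n ≥ 1 by induction on n.
Base case (n = 1): h(1) = 6 = 6·(1), so 6 | h(1).
For the inductive step, assume it holds for an arbitrary j ≥ 1, i.e. 6 | h(j). Then
h(j+1) − h(j) = (j+1)·(j+2)·(j+3) − j·(j+1)·(j+2) = (j+1)·(j+2)·[(j+3) − j] = 3·(j+1)·(j+2). The product of 2 consecutive integers is divisible by (2)! = 2, so h(j+1) − h(j) is divisible by 3·2 = 6. By the inductive hypothesis 6 | h(j), hence 6 | h(j+1).
Hence, by induction on n, the claim holds for every n ≥ 1.
Therefore the largest such d is 6.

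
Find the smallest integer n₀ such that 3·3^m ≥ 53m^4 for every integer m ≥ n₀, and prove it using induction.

n₀ = 12

At m = 11: 531441 < 775973, so the inequality fails and n₀ ≥ 12. We prove 3·3^m ≥ 53m^4 for all m ≥ 12.
Base case (m = 12): 3·3^m = 1594323 and 53m^4 = 1099008, so 1594323 ≥ 1099008.
For the inductive step, assume it holds for an arbitrary p ≥ 12, so 3·3^p ≥ 53p^4.
Then 3·3^(p + 1) = 3·(3·3^p) ≥ 3·(53p^4).
Also, for p ≥ 12 we have 3·(53p^4) ≥ 53(p+1)^4, since 3 ≥ (1 + 1/p)^4 for all p ≥ 12.
Combining, 3·3^(p + 1) ≥ 53(p+1)^4.
Hence, by induction on m, the claim holds for every m ≥ 12.
Hence the smallest such n₀ is 12.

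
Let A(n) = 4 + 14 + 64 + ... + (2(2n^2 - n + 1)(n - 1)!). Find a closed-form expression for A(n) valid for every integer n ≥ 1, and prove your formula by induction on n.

A(n) = (4n + 2)n! - 2

We claim A(n) = (4n + 2)n! - 2 for all n ≥ 1.
Base step (n = 1): A(1) = 4, and the closed form gives 4. They agree.
For the inductive step, assume it holds for an arbitrary r ≥ 1, so A(r) = (4r + 2)r! - 2.
Then A(r+1) = A(r) + (2(2r^2 + 3r + 2)r!) = ((4r + 2)r! - 2) + (2(2r^2 + 3r + 2)r!).
Simplifying, A(r+1) = (4(r+1) + 2)(r+1)! - 2,
which is the closed form with n = r+1.
Hence, by induction on n, the claim holds for every n ≥ 1.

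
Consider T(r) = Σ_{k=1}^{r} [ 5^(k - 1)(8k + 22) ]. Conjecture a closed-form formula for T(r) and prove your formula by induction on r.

We claim T(r) = 5^r(2r + 5) - 5 for all r ≥ 1.
For the base case r = 1: T(1) = 30, and the closed form gives 30. They agree.
Suppose the result is true for r = k, so T(k) = 5^k(2k + 5) - 5.
Then T(k+1) = T(k) + (5^k(8k + 30)) = (5^k(2k + 5) - 5) + (5^k(8k + 30)).
Simplifying, T(k+1) = 10·5^k·k + 35·5^k - 5 = 5^(k+1)(2(k+1) + 5) - 5,
which is the closed form with r = k+1.
Hence, by induction on r, the claim holds for every r ≥ 1.

T(r) = 5^r(2r + 5) - 5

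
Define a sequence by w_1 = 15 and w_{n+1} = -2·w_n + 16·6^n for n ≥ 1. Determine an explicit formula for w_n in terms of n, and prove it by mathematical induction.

Computing the first terms: w_1 = 15, w_2 = 66, w_3 = 444. This suggests w_n = 3(-2)^(n - 1) + 2·6^n.
Base step (n = 1): the formula gives 15 = 15 = w_1.
Suppose the result is true for n = m, so w_m = 3(-2)^(m - 1) + 2·6^m.
Then w_{m+1} = -2·w_m + 16·6^m = -2·(3(-2)^(m - 1) + 2·6^m) + 16·6^m = 3(-2)^m + 2·6^(m + 1) = 3(-2)^((m+1) - 1) + 2·6^(m+1),
which is the claimed formula at n = m+1.
Hence, by induction on n, the claim holds for every n ≥ 1.

w_n = 3(-2)^(n - 1) + 2·6^n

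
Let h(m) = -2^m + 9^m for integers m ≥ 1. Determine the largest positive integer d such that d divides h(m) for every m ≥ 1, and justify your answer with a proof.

d = 7

Computing the first values: h(1) = 7 and h(2) = 77; gcd(7, 77) = 7, so d ≤ 7.
We prove 7 | -2^m + 9^m for all m ≥ 1 by induction on m.
Base step (m = 1): h(1) = 7 = 7·(1), so 7 | h(1).
For the inductive step, assume it holds for an arbitrary p ≥ 1, i.e. 7 | h(p). Then
9^{p+1} − 2^{p+1} = 9·9^p − 2·2^p = 9·(9^p − 2^p) + (7)·2^p. The first term is divisible by 7 by the inductive hypothesis, and the second term (7)·2^p is divisible by 7 since 7 | 7. Hence 7 | h(p+1).
Hence, by induction on m, the claim holds for every m ≥ 1.
Therefore the largest such d is 7.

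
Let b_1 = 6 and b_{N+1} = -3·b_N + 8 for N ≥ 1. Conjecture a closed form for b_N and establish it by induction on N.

b_N = 4(-3)^(N - 1) + 2

Computing the first terms: b_1 = 6, b_2 = -10, b_3 = 38. This suggests b_N = 4(-3)^(N - 1) + 2.
Base step (N = 1): the formula gives 6 = 6 = b_1.
Inductive step: suppose the statement holds for some r ≥ 1, so b_r = 4(-3)^(r - 1) + 2.
Then b_{r+1} = -3·b_r + 8 = -3·(4(-3)^(r - 1) + 2) + 8 = 4(-3)^r + 2 = 4(-3)^((r+1) - 1) + 2,
which is the claimed formula at N = r+1.
By the principle of mathematical induction, the result holds for all N ≥ 1.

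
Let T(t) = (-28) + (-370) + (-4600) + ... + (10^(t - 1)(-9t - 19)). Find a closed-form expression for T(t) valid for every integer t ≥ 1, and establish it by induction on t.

T(t) = -10^t(t + 2) + 2

We claim T(t) = -10^t(t + 2) + 2 for all t ≥ 1.
Base step (t = 1): T(1) = -28, and the closed form gives -28. They agree.
Inductive step: suppose the statement holds for some m ≥ 1, so T(m) = -10^m(m + 2) + 2.
Then T(m+1) = T(m) + (10^m(-9m - 28)) = (-10^m(m + 2) + 2) + (10^m(-9m - 28)).
Simplifying, T(m+1) = -10·10^m·m - 30·10^m + 2 = -10^(m+1)((m+1) + 2) + 2,
which is the closed form with t = m+1.
By the principle of mathematical induction, the result holds for all t ≥ 1.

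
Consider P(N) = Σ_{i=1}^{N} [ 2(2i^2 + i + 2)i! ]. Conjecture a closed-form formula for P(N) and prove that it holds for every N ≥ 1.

P(N) = (4N + 2)(N + 1)! - 2

We claim P(N) = (4N + 2)(N + 1)! - 2 for all N ≥ 1.
Base step (N = 1): P(1) = 10, and the closed form gives 10. They agree.
For the inductive step, assume it holds for an arbitrary i ≥ 1, so P(i) = (4i + 2)(i + 1)! - 2.
Then P(i+1) = P(i) + (2(2i^2 + 5i + 5)(i + 1)!) = ((4i + 2)(i + 1)! - 2) + (2(2i^2 + 5i + 5)(i + 1)!).
Simplifying, P(i+1) = (4(i+1) + 2)((i+1) + 1)! - 2,
which is the closed form with N = i+1.
Hence, by induction on N, the claim holds for every N ≥ 1.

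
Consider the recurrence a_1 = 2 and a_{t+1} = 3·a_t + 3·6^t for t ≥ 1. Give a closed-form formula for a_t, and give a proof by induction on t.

Computing the first terms: a_1 = 2, a_2 = 24, a_3 = 180. This suggests a_t = -4·3^(t - 1) + 6^t.
Base case (t = 1): the formula gives 2 = 2 = a_1.
For the inductive step, assume it holds for an arbitrary k ≥ 1, so a_k = -4·3^(k - 1) + 6^k.
Then a_{k+1} = 3·a_k + 3·6^k = 3·(-4·3^(k - 1) + 6^k) + 3·6^k = -4·3^k + 6^(k + 1) = -4·3^((k+1) - 1) + 6^(k+1),
which is the claimed formula at t = k+1.
This completes the induction.

a_t = -4·3^(t - 1) + 6^t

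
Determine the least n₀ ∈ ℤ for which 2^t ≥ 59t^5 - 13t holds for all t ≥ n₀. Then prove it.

At t = 30: 1073741824 < 1433699610, so the inequality fails and n₀ ≥ 31. We prove 2^t ≥ 59t^5 - 13t for all t ≥ 31.
When t = 31: 2^t = 2147483648 and 59t^5 - 13t = 1689119506, so 2147483648 ≥ 1689119506.
Inductive step: assume the claim holds for t = r, so 2^r ≥ 59r^5 - 13r.
Then 2^(r + 1) = 2·(2^r) ≥ 2·(59r^5 - 13r).
Also, for r ≥ 31 we have 2·(59r^5 - 13r) ≥ 59(r+1)^5 - 13(r+1), since 2·(59r^5 - 13r) − (59(r+1)^5 - 13(r+1)) = 59r^5 - 295r^4 - 590r^3 - 590r^2 - 308r - 46, which is nonnegative for all r ≥ 31.
Combining, 2^(r + 1) ≥ 59(r+1)^5 - 13(r+1).
This completes the induction.
Hence the smallest such n₀ is 31.

n₀ = 31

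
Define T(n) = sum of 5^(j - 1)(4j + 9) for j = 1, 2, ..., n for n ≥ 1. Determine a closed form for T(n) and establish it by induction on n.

We claim T(n) = 5^n(n + 2) - 2 for all n ≥ 1.
For the base case n = 1: T(1) = 13, and the closed form gives 13. They agree.
Inductive step: suppose the statement holds for some j ≥ 1, so T(j) = 5^j(j + 2) - 2.
Then T(j+1) = T(j) + (5^j(4j + 13)) = (5^j(j + 2) - 2) + (5^j(4j + 13)).
Simplifying, T(j+1) = 5·5^j·j + 15·5^j - 2 = 5^(j+1)((j+1) + 2) - 2,
which is the closed form with n = j+1.
By the principle of mathematical induction, the result holds for all n ≥ 1.

T(n) = 5^n(n + 2) - 2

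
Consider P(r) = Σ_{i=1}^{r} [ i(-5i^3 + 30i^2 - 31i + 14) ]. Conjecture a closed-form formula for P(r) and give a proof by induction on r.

P(r) = -r(r + 1)(r^3 - 6r^2 + 3r - 2)

We claim P(r) = -r(r + 1)(r^3 - 6r^2 + 3r - 2) for all r ≥ 1.
For the base case r = 1: P(1) = 8, and the closed form gives 8. They agree.
Inductive step: suppose the statement holds for some i ≥ 1, so P(i) = i(-i^4 + 5i^3 + 3i^2 - i + 2).
Then P(i+1) = P(i) + (-5i^4 + 10i^3 + 29i^2 + 22i + 8) = (i(-i^4 + 5i^3 + 3i^2 - i + 2)) + (-5i^4 + 10i^3 + 29i^2 + 22i + 8).
Simplifying, P(i+1) = -(i + 1)(i + 2)(i^3 - 3i^2 - 6i - 4) = -(i+1)((i+1) + 1)((i+1)^3 - 6(i+1)^2 + 3(i+1) - 2),
which is the closed form with r = i+1.
This completes the induction.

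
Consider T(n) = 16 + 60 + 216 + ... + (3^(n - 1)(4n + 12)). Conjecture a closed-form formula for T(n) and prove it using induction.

T(n) = 3^n(2n + 5) - 5

We claim T(n) = 3^n(2n + 5) - 5 for all n ≥ 1.
When n = 1: T(1) = 16, and the closed form gives 16. They agree.
Suppose the result is true for n = i, so T(i) = 3^i(2i + 5) - 5.
Then T(i+1) = T(i) + (4·3^i(i + 4)) = (3^i(2i + 5) - 5) + (4·3^i(i + 4)).
Simplifying, T(i+1) = 6·3^i·i + 21·3^i - 5 = 3^(i+1)(2(i+1) + 5) - 5,
which is the closed form with n = i+1.
This completes the induction.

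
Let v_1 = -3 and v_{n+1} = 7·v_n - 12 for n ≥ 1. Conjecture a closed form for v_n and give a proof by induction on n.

Computing the first terms: v_1 = -3, v_2 = -33, v_3 = -243. This suggests v_n = -5·7^(n - 1) + 2.
For the base case n = 1: the formula gives -3 = -3 = v_1.
Inductive step: suppose the statement holds for some i ≥ 1, so v_i = -5·7^(i - 1) + 2.
Then v_{i+1} = 7·v_i - 12 = 7·(-5·7^(i - 1) + 2) - 12 = -5·7^i + 2 = -5·7^((i+1) - 1) + 2,
which is the claimed formula at n = i+1.
By the principle of mathematical induction, the result holds for all n ≥ 1.

v_n = -5·7^(n - 1) + 2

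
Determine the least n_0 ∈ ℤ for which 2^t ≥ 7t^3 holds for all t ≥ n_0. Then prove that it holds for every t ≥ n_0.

n_0 = 15

At t = 14: 16384 < 19208, so the inequality fails and n_0 ≥ 15. We prove 2^t ≥ 7t^3 for all t ≥ 15.
For the base case t = 15: 2^t = 32768 and 7t^3 = 23625, so 32768 ≥ 23625.
Inductive step: suppose the statement holds for some r ≥ 15, so 2^r ≥ 7r^3.
Then 2^(r + 1) = 2·(2^r) ≥ 2·(7r^3).
Also, for r ≥ 15 we have 2·(7r^3) ≥ 7(r+1)^3, since 2 ≥ (1 + 1/r)^3 for all r ≥ 15.
Combining, 2^(r + 1) ≥ 7(r+1)^3.
By the principle of mathematical induction, the result holds for all t ≥ 15.
Hence the smallest such n_0 is 15.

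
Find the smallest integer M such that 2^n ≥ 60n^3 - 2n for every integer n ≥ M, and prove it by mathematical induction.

M = 19

At n = 18: 262144 < 349884, so the inequality fails and M ≥ 19. We prove 2^n ≥ 60n^3 - 2n for all n ≥ 19.
Base step (n = 19): 2^n = 524288 and 60n^3 - 2n = 411502, so 524288 ≥ 411502.
Suppose the result is true for n = r, so 2^r ≥ 60r^3 - 2r.
Then 2^(r + 1) = 2·(2^r) ≥ 2·(60r^3 - 2r).
Also, for r ≥ 19 we have 2·(60r^3 - 2r) ≥ 60(r+1)^3 - 2(r+1), since 2·(60r^3 - 2r) − (60(r+1)^3 - 2(r+1)) = 60r^3 - 180r^2 - 182r - 58, which is nonnegative for all r ≥ 19.
Combining, 2^(r + 1) ≥ 60(r+1)^3 - 2(r+1).
By induction, the statement is established for all n ≥ 19.
Hence the smallest such M is 19.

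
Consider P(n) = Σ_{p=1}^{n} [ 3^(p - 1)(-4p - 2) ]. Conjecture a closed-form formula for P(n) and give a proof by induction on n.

We claim P(n) = -2·3^n·n for all n ≥ 1.
Base case (n = 1): P(1) = -6, and the closed form gives -6. They agree.
For the inductive step, assume it holds for an arbitrary p ≥ 1, so P(p) = -2·3^p·p.
Then P(p+1) = P(p) + (3^p(-4p - 6)) = (-2·3^p·p) + (3^p(-4p - 6)).
Simplifying, P(p+1) = 6·3^p(-p - 1) = -2·3^(p+1)·(p+1),
which is the closed form with n = p+1.
By induction, the statement is established for all n ≥ 1.

P(n) = -2·3^n·n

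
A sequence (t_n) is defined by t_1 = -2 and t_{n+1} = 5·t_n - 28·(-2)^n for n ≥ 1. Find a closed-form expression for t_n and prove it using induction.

Computing the first terms: t_1 = -2, t_2 = 46, t_3 = 118. This suggests t_n = (-2)^(n + 2) + 6·5^(n - 1).
Base case (n = 1): the formula gives -2 = -2 = t_1.
Inductive step: suppose the statement holds for some i ≥ 1, so t_i = (-2)^(i + 2) + 6·5^(i - 1).
Then t_{i+1} = 5·t_i - 28·(-2)^i = 5·((-2)^(i + 2) + 6·5^(i - 1)) - 28·(-2)^i = (-2)^(i + 3) + 6·5^i = (-2)^((i+1) + 2) + 6·5^((i+1) - 1),
which is the claimed formula at n = i+1.
Hence, by induction on n, the claim holds for every n ≥ 1.

t_n = (-2)^(n + 2) + 6·5^(n - 1)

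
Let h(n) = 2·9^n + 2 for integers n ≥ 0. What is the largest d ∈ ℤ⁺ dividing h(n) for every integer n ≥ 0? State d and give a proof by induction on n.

Computing the first values: h(0) = 4 and h(1) = 20; gcd(4, 20) = 4, so d ≤ 4.
We prove 4 | 2·9^n + 2 for all n ≥ 0 by induction on n.
For the base case n = 0: h(0) = 4 = 4·(1), so 4 | h(0).
Suppose the result is true for n = j, i.e. 4 | h(j). Then
h(j+1) = 2·9^(j+1) + 2 = 9·(2·9^j + 2) - 16 = 9·h(j) - 16. The first term is divisible by 4 by the inductive hypothesis, and -16 is divisible by 4. Hence 4 | h(j+1).
This completes the induction.
Therefore the largest such d is 4.

d = 4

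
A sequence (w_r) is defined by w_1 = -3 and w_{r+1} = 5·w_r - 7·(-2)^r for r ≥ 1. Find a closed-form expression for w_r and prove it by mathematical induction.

Computing the first terms: w_1 = -3, w_2 = -1, w_3 = -33. This suggests w_r = (-2)^r - 5^(r - 1).
Base case (r = 1): the formula gives -3 = -3 = w_1.
Inductive step: assume the claim holds for r = p, so w_p = (-2)^p - 5^(p - 1).
Then w_{p+1} = 5·w_p - 7·(-2)^p = 5·((-2)^p - 5^(p - 1)) - 7·(-2)^p = (-2)^(p + 1) - 5^p = (-2)^(p+1) - 5^((p+1) - 1),
which is the claimed formula at r = p+1.
Hence, by induction on r, the claim holds for every r ≥ 1.

w_r = (-2)^r - 5^(r - 1)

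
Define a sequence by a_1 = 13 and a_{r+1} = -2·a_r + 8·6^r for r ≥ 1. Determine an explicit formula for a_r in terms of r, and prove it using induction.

a_r = 7(-2)^(r - 1) + 6^r

Computing the first terms: a_1 = 13, a_2 = 22, a_3 = 244. This suggests a_r = 7(-2)^(r - 1) + 6^r.
Base step (r = 1): the formula gives 13 = 13 = a_1.
For the inductive step, assume it holds for an arbitrary m ≥ 1, so a_m = 7(-2)^(m - 1) + 6^m.
Then a_{m+1} = -2·a_m + 8·6^m = -2·(7(-2)^(m - 1) + 6^m) + 8·6^m = 7(-2)^m + 6^(m + 1) = 7(-2)^((m+1) - 1) + 6^(m+1),
which is the claimed formula at r = m+1.
Hence, by induction on r, the claim holds for every r ≥ 1.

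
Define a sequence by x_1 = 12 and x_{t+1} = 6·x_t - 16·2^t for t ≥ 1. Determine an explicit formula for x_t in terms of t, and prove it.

Computing the first terms: x_1 = 12, x_2 = 40, x_3 = 176. This suggests x_t = 2^(t + 2) + 4·6^(t - 1).
Base case (t = 1): the formula gives 12 = 12 = x_1.
For the inductive step, assume it holds for an arbitrary k ≥ 1, so x_k = 2^(k + 2) + 4·6^(k - 1).
Then x_{k+1} = 6·x_k - 16·2^k = 6·(2^(k + 2) + 4·6^(k - 1)) - 16·2^k = 2^(k + 3) + 4·6^k = 2^((k+1) + 2) + 4·6^((k+1) - 1),
which is the claimed formula at t = k+1.
Hence, by induction on t, the claim holds for every t ≥ 1.

x_t = 2^(t + 2) + 4·6^(t - 1)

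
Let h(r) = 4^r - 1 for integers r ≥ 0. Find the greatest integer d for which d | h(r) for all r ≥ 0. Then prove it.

Computing the first values: h(0) = 0 and h(1) = 3; gcd(0, 3) = 3, so d ≤ 3.
We prove 3 | 4^r - 1 for all r ≥ 0 by induction on r.
For the base case r = 0: h(0) = 0 = 3·(0), so 3 | h(0).
Inductive step: assume the claim holds for r = p, i.e. 3 | h(p). Then
h(p+1) = 4^(p+1) - 1 = 4·(4^p - 1) + 3 = 4·h(p) + 3. The first term is divisible by 3 by the inductive hypothesis, and 3 is divisible by 3. Hence 3 | h(p+1).
This completes the induction.
Therefore the largest such d is 3.

d = 3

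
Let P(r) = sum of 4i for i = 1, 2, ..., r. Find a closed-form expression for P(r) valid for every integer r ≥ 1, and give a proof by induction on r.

We claim P(r) = 2r(r + 1) for all r ≥ 1.
Base step (r = 1): P(1) = 4, and the closed form gives 4. They agree.
Suppose the result is true for r = i, so P(i) = 2i(i + 1).
Then P(i+1) = P(i) + (4i + 4) = (2i(i + 1)) + (4i + 4).
Simplifying, P(i+1) = 2(i + 1)(i + 2) = 2(i+1)((i+1) + 1),
which is the closed form with r = i+1.
This completes the induction.

P(r) = 2r(r + 1)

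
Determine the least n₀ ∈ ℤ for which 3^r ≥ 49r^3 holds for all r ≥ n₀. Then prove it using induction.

At r = 9: 19683 < 35721, so the inequality fails and n₀ ≥ 10. We prove 3^r ≥ 49r^3 for all r ≥ 10.
For the base case r = 10: 3^r = 59049 and 49r^3 = 49000, so 59049 ≥ 49000.
Inductive step: assume the claim holds for r = j, so 3^j ≥ 49j^3.
Then 3^(j + 1) = 3·(3^j) ≥ 3·(49j^3).
Also, for j ≥ 10 we have 3·(49j^3) ≥ 49(j+1)^3, since 3 ≥ (1 + 1/j)^3 for all j ≥ 10.
Combining, 3^(j + 1) ≥ 49(j+1)^3.
This completes the induction.
Hence the smallest such n₀ is 10.

n₀ = 10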